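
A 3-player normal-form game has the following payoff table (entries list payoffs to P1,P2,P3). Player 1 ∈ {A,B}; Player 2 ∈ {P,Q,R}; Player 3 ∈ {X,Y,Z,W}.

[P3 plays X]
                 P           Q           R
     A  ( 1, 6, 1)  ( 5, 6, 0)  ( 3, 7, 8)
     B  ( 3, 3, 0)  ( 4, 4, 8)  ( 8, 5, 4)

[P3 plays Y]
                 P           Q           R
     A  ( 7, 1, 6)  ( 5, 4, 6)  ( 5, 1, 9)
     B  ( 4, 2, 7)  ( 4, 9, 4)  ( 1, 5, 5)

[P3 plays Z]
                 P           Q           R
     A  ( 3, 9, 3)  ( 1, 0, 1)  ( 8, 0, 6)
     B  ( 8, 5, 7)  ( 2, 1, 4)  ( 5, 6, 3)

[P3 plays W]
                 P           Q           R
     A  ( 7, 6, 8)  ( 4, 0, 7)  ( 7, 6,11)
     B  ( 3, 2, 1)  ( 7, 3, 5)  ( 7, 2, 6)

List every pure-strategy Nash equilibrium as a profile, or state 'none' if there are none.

(A,P,X): not NE [P1→B gives 3>1; P2→R gives 7>6; P3→W gives 8>1]
(A,P,Y): not NE [P2→Q gives 4>1; P3→W gives 8>6]
(A,P,Z): not NE [P1→B gives 8>3; P3→W gives 8>3]
(A,P,W): NE
(A,Q,X): not NE [P2→R gives 7>6; P3→W gives 7>0]
(A,Q,Y): not NE [P3→W gives 7>6]
(A,Q,Z): not NE [P1→B gives 2>1; P2→P gives 9>0; P3→W gives 7>1]
(A,Q,W): not NE [P1→B gives 7>4; P2→R gives 6>0]
(A,R,X): not NE [P1→B gives 8>3; P3→W gives 11>8]
(A,R,Y): not NE [P2→Q gives 4>1; P3→W gives 11>9]
(A,R,Z): not NE [P2→P gives 9>0; P3→W gives 11>6]
(A,R,W): NE
(B,P,X): not NE [P2→R gives 5>3; P3→Z gives 7>0]
(B,P,Y): not NE [P1→A gives 7>4; P2→Q gives 9>2]
(B,P,Z): not NE [P2→R gives 6>5]
(B,P,W): not NE [P1→A gives 7>3; P2→Q gives 3>2; P3→Z gives 7>1]
(B,Q,X): not NE [P1→A gives 5>4; P2→R gives 5>4]
(B,Q,Y): not NE [P1→A gives 5>4; P3→X gives 8>4]
(B,Q,Z): not NE [P2→R gives 6>1; P3→X gives 8>4]
(B,Q,W): not NE [P3→X gives 8>5]
(B,R,X): not NE [P3→W gives 6>4]
(B,R,Y): not NE [P1→A gives 5>1; P2→Q gives 9>5; P3→W gives 6>5]
(B,R,Z): not NE [P1→A gives 8>5; P3→W gives 6>3]
(B,R,W): not NE [P2→Q gives 3>2]

Nash profiles: (A,P,W), (A,R,W)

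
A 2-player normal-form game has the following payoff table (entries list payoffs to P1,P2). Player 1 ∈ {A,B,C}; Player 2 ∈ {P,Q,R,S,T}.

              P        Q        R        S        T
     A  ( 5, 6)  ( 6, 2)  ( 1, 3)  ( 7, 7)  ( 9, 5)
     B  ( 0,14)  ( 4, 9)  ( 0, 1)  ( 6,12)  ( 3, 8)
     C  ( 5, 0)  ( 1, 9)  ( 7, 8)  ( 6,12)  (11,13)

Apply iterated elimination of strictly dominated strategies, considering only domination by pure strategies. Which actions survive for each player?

IESDS → P1:{A,C} P2:{S,T}

P1 drop B (A beats it: P:5>0 Q:6>4 R:1>0 S:7>6 T:9>3)
P2 drop P (S beats it: A:7>6 C:12>0)
P2 drop Q (S beats it: A:7>2 C:12>9)
P2 drop R (S beats it: A:7>3 C:12>8)
P1→{A,C} P2→{S,T}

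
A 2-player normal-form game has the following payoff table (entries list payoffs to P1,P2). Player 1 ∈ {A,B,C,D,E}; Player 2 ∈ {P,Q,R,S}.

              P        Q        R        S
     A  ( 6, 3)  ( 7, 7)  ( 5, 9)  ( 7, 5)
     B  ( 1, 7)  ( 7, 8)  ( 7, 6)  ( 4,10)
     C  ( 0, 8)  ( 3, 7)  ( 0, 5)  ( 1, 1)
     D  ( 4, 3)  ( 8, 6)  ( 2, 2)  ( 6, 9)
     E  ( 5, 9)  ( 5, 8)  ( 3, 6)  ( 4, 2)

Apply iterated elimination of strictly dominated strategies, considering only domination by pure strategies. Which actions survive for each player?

P1 drop C (A beats it: P:6>0 Q:7>3 R:5>0 S:7>1)
P1 drop E (A beats it: P:6>5 Q:7>5 R:5>3 S:7>4)
P2 drop P (Q beats it: A:7>3 B:8>7 D:6>3)
P1→{A,B,D} P2→{Q,R,S}

IESDS → P1:{A,B,D} P2:{Q,R,S}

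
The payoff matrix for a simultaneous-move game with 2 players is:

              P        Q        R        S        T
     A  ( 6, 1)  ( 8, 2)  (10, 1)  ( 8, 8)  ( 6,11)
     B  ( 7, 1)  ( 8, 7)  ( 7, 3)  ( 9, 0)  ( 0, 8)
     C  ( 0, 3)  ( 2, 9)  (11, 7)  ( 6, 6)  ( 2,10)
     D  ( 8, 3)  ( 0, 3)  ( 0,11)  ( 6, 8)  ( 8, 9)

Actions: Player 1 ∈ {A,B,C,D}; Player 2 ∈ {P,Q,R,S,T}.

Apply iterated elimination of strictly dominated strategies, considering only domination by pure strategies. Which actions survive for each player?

IESDS → P1:{A,C,D} P2:{R,T}

P2 drop P (T beats it: A:11>1 B:8>1 C:10>3 D:9>3)
P2 drop Q (T beats it: A:11>2 B:8>7 C:10>9 D:9>3)
P2 drop S (T beats it: A:11>8 B:8>0 C:10>6 D:9>8)
P1 drop B (A beats it: R:10>7 T:6>0)
P1→{A,C,D} P2→{R,T}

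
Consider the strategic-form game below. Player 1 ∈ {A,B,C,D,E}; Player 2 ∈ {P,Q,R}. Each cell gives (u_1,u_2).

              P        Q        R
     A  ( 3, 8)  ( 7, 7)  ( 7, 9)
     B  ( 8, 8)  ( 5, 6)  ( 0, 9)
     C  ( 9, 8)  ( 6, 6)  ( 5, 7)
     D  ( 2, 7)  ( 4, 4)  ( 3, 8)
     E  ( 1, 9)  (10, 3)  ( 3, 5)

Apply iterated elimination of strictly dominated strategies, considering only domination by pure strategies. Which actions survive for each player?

Remaining: P1:{A,C} P2:{P,R}

P1 drop B (C beats it: P:9>8 Q:6>5 R:5>0)
P1 drop D (A beats it: P:3>2 Q:7>4 R:7>3)
P2 drop Q (P beats it: A:8>7 C:8>6 E:9>3)
P1 drop E (A beats it: P:3>1 R:7>3)
P1→{A,C} P2→{P,R}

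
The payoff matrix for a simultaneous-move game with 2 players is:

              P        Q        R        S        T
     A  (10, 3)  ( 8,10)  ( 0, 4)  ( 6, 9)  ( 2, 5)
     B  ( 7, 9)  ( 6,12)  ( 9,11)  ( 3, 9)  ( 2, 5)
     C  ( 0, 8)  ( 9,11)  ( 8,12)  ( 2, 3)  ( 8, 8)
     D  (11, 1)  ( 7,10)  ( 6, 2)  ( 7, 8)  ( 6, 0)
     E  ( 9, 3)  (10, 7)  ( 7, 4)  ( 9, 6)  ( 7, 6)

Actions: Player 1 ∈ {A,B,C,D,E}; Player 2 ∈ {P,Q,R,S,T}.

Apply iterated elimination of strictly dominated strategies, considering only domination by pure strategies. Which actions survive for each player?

IESDS → P1:{B,C,E} P2:{Q,R}

P2 drop P (Q beats it: A:10>3 B:12>9 C:11>8 D:10>1 E:7>3)
P1 drop A (E beats it: Q:10>8 R:7>0 S:9>6 T:7>2)
P1 drop D (E beats it: Q:10>7 R:7>6 S:9>7 T:7>6)
P2 drop S (Q beats it: B:12>9 C:11>3 E:7>6)
P2 drop T (Q beats it: B:12>5 C:11>8 E:7>6)
P1→{B,C,E} P2→{Q,R}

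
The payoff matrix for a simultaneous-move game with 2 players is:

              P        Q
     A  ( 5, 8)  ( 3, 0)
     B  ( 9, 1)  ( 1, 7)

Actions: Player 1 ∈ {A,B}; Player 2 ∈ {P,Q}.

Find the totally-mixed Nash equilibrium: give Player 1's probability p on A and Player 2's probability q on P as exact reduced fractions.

p=3/7, q=1/3

P1 indiff ⇒ q·5+(1-q)·3 = q·9+(1-q)·1 ⇒ q(-4) = (1-q)(-2) ⇒ q = 1/3
P2 indiff ⇒ p·8+(1-p)·1 = p·0+(1-p)·7 ⇒ p(8) = (1-p)(6) ⇒ p = 3/7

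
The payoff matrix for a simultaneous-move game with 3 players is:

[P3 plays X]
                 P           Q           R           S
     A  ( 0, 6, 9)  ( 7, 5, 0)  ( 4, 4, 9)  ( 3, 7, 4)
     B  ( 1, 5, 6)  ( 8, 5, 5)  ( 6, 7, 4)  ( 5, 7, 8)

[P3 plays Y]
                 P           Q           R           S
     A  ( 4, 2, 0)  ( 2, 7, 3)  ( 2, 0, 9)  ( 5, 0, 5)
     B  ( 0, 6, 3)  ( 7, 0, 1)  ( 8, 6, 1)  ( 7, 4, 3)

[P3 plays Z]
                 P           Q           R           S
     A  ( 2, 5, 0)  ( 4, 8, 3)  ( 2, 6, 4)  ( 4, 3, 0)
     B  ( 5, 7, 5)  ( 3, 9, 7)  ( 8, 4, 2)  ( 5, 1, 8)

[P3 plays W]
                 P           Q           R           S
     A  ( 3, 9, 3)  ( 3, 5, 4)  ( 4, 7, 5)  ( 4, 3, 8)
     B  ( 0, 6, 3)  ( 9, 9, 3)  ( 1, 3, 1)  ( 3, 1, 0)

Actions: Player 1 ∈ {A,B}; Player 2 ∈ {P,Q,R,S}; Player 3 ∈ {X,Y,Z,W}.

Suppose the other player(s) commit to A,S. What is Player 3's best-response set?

P3 best: {W}

u_3(X vs A,S) = 4
u_3(Y vs A,S) = 5
u_3(Z vs A,S) = 0
u_3(W vs A,S) = 8
max payoff 8 at {W}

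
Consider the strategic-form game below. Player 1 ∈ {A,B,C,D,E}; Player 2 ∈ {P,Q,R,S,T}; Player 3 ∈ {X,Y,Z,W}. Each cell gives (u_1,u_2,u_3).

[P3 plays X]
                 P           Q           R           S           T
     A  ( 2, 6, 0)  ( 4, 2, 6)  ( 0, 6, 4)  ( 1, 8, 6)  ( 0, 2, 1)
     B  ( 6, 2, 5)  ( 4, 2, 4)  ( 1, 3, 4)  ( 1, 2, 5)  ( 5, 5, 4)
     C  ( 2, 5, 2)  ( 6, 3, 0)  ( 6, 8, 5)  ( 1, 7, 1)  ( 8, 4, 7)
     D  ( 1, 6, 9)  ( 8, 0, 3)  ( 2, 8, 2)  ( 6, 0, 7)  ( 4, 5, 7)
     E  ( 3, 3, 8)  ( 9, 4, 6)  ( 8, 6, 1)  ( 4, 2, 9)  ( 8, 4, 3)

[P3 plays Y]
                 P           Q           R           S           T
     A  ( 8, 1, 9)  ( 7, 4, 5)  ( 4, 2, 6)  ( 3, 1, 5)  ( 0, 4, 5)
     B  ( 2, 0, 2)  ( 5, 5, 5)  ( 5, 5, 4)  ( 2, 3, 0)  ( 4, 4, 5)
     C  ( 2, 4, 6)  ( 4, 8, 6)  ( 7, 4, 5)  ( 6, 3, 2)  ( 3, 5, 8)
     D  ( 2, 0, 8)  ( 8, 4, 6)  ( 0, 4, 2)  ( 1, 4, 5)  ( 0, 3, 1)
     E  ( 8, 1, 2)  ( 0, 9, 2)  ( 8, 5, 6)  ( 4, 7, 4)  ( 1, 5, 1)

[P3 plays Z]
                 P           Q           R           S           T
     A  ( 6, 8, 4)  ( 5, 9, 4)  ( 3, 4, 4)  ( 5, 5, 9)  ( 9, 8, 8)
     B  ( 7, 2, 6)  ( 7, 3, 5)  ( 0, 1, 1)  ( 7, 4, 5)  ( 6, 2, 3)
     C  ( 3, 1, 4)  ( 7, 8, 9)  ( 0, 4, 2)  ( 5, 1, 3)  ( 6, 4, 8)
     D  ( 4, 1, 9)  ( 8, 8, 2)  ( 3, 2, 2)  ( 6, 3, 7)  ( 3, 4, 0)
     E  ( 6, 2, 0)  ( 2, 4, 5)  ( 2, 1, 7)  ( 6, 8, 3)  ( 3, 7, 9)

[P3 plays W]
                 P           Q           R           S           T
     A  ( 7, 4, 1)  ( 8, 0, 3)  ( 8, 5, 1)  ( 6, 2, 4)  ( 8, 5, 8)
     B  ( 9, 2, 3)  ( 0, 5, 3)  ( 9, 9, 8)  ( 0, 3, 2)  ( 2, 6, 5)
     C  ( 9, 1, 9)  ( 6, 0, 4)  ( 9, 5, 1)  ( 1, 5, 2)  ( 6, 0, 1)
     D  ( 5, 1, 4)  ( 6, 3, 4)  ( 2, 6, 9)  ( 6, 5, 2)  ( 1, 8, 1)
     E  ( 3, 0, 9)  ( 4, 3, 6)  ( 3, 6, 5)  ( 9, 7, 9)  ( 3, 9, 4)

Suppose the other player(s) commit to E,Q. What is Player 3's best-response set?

argmax u_3 = {X,W}

u_3(X vs E,Q) = 6
u_3(Y vs E,Q) = 2
u_3(Z vs E,Q) = 5
u_3(W vs E,Q) = 6
max payoff 6 at {X,W}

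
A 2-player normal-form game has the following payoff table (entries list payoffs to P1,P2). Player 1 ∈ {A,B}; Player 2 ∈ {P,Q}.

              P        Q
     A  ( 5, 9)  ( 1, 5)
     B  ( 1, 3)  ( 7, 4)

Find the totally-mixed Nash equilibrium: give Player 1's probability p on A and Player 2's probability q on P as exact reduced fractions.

(p,q) = (1/5, 3/5)

P1 indiff ⇒ q·5+(1-q)·1 = q·1+(1-q)·7 ⇒ q(4) = (1-q)(6) ⇒ q = 3/5
P2 indiff ⇒ p·9+(1-p)·3 = p·5+(1-p)·4 ⇒ p(4) = (1-p)(1) ⇒ p = 1/5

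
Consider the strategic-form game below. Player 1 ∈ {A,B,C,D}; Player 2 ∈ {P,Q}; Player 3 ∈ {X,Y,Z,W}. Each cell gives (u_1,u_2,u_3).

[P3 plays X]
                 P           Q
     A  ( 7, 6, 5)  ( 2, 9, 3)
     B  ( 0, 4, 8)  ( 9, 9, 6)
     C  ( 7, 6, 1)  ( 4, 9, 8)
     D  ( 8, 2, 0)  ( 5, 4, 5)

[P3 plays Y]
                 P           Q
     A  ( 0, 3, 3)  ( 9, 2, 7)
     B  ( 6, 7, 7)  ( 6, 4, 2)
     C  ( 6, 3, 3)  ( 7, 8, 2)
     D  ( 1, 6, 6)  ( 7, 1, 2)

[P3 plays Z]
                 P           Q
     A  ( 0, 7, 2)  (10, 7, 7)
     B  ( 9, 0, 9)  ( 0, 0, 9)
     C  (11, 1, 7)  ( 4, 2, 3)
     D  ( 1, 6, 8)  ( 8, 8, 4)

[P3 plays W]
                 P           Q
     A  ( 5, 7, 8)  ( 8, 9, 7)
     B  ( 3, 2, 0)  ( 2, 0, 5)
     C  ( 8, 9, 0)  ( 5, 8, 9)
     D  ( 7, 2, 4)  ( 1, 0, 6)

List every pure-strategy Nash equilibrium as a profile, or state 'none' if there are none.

(A,P,X): not NE [P1→D gives 8>7; P2→Q gives 9>6; P3→W gives 8>5]
(A,P,Y): not NE [P1→C gives 6>0; P3→W gives 8>3]
(A,P,Z): not NE [P1→C gives 11>0; P3→W gives 8>2]
(A,P,W): not NE [P1→C gives 8>5; P2→Q gives 9>7]
(A,Q,X): not NE [P1→B gives 9>2; P3→W gives 7>3]
(A,Q,Y): not NE [P2→P gives 3>2]
(A,Q,Z): NE
(A,Q,W): NE
(B,P,X): not NE [P1→D gives 8>0; P2→Q gives 9>4; P3→Z gives 9>8]
(B,P,Y): not NE [P3→Z gives 9>7]
(B,P,Z): not NE [P1→C gives 11>9]
(B,P,W): not NE [P1→C gives 8>3; P3→Z gives 9>0]
(B,Q,X): not NE [P3→Z gives 9>6]
(B,Q,Y): not NE [P1→A gives 9>6; P2→P gives 7>4; P3→Z gives 9>2]
(B,Q,Z): not NE [P1→A gives 10>0]
(B,Q,W): not NE [P1→A gives 8>2; P2→P gives 2>0; P3→Z gives 9>5]
(C,P,X): not NE [P1→D gives 8>7; P2→Q gives 9>6; P3→Z gives 7>1]
(C,P,Y): not NE [P2→Q gives 8>3; P3→Z gives 7>3]
(C,P,Z): not NE [P2→Q gives 2>1]
(C,P,W): not NE [P3→Z gives 7>0]
(C,Q,X): not NE [P1→B gives 9>4; P3→W gives 9>8]
(C,Q,Y): not NE [P1→A gives 9>7; P3→W gives 9>2]
(C,Q,Z): not NE [P1→A gives 10>4; P3→W gives 9>3]
(C,Q,W): not NE [P1→A gives 8>5; P2→P gives 9>8]
(D,P,X): not NE [P2→Q gives 4>2; P3→Z gives 8>0]
(D,P,Y): not NE [P1→C gives 6>1; P3→Z gives 8>6]
(D,P,Z): not NE [P1→C gives 11>1; P2→Q gives 8>6]
(D,P,W): not NE [P1→C gives 8>7; P3→Z gives 8>4]
(D,Q,X): not NE [P1→B gives 9>5; P3→W gives 6>5]
(D,Q,Y): not NE [P1→A gives 9>7; P2→P gives 6>1; P3→W gives 6>2]
(D,Q,Z): not NE [P1→A gives 10>8; P3→W gives 6>4]
(D,Q,W): not NE [P1→A gives 8>1; P2→P gives 2>0]

Nash profiles: (A,Q,Z), (A,Q,W)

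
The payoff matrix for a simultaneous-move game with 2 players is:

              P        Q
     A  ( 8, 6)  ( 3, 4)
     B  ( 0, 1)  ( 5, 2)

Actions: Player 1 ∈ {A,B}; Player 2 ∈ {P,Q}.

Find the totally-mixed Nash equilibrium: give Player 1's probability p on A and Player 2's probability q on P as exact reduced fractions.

P1 indiff ⇒ q·8+(1-q)·3 = q·0+(1-q)·5 ⇒ q(8) = (1-q)(2) ⇒ q = 1/5
P2 indiff ⇒ p·6+(1-p)·1 = p·4+(1-p)·2 ⇒ p(2) = (1-p)(1) ⇒ p = 1/3

P1 mixes 1/3 on A; P2 mixes 1/5 on P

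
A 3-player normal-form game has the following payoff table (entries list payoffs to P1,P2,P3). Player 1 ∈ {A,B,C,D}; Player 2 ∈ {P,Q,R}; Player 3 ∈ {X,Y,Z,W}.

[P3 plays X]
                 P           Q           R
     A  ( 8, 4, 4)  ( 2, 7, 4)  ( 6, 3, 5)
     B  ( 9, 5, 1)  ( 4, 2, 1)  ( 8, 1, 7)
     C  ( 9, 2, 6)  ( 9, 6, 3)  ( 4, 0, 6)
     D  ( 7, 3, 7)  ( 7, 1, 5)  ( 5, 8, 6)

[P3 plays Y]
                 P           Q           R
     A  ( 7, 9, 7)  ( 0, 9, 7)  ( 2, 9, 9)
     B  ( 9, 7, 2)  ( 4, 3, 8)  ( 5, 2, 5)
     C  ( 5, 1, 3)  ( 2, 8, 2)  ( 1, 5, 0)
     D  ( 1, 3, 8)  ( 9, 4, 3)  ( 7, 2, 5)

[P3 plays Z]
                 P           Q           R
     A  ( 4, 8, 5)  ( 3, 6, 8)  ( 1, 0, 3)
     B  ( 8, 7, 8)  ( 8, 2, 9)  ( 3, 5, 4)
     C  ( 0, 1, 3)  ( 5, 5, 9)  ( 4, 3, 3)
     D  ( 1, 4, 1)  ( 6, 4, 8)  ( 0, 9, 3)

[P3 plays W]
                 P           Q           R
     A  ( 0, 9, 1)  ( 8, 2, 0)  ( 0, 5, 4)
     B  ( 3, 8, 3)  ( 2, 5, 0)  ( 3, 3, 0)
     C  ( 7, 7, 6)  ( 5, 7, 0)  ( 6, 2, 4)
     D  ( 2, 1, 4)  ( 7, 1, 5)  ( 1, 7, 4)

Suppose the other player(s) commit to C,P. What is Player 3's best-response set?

argmax u_3 = {X,W}

u_3(X vs C,P) = 6
u_3(Y vs C,P) = 3
u_3(Z vs C,P) = 3
u_3(W vs C,P) = 6
max payoff 6 at {X,W}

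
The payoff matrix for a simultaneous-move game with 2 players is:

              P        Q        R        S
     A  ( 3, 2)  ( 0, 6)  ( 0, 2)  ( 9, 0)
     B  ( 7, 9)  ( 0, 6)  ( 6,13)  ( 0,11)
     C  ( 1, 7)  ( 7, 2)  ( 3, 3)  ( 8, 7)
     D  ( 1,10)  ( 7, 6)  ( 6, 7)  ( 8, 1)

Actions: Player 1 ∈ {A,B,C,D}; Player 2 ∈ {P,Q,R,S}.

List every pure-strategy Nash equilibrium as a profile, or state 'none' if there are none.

PSNE = {(B,R)}

(A,P): not NE [P1→B gives 7>3; P2→Q gives 6>2]
(A,Q): not NE [P1→D gives 7>0]
(A,R): not NE [P1→D gives 6>0; P2→Q gives 6>2]
(A,S): not NE [P2→Q gives 6>0]
(B,P): not NE [P2→R gives 13>9]
(B,Q): not NE [P1→D gives 7>0; P2→R gives 13>6]
(B,R): NE
(B,S): not NE [P1→A gives 9>0; P2→R gives 13>11]
(C,P): not NE [P1→B gives 7>1]
(C,Q): not NE [P2→S gives 7>2]
(C,R): not NE [P1→D gives 6>3; P2→S gives 7>3]
(C,S): not NE [P1→A gives 9>8]
(D,P): not NE [P1→B gives 7>1]
(D,Q): not NE [P2→P gives 10>6]
(D,R): not NE [P2→P gives 10>7]
(D,S): not NE [P1→A gives 9>8; P2→P gives 10>1]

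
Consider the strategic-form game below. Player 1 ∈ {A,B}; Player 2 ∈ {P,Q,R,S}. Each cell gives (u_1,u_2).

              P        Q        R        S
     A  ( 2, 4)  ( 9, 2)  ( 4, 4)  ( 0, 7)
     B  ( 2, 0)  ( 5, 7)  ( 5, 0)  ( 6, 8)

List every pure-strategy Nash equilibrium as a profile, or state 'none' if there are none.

(A,P): not NE [P2→S gives 7>4]
(A,Q): not NE [P2→S gives 7>2]
(A,R): not NE [P1→B gives 5>4; P2→S gives 7>4]
(A,S): not NE [P1→B gives 6>0]
(B,P): not NE [P2→S gives 8>0]
(B,Q): not NE [P1→A gives 9>5; P2→S gives 8>7]
(B,R): not NE [P2→S gives 8>0]
(B,S): NE

Nash profiles: (B,S)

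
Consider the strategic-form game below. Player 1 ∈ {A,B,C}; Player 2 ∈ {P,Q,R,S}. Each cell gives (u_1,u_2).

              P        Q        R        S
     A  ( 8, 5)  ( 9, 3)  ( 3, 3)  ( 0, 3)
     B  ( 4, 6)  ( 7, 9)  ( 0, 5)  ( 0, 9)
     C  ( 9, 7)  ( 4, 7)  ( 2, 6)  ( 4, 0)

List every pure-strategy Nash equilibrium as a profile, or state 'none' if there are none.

NE set: (C,P)

(A,P): not NE [P1→C gives 9>8]
(A,Q): not NE [P2→P gives 5>3]
(A,R): not NE [P2→P gives 5>3]
(A,S): not NE [P1→C gives 4>0; P2→P gives 5>3]
(B,P): not NE [P1→C gives 9>4; P2→S gives 9>6]
(B,Q): not NE [P1→A gives 9>7]
(B,R): not NE [P1→A gives 3>0; P2→S gives 9>5]
(B,S): not NE [P1→C gives 4>0]
(C,P): NE
(C,Q): not NE [P1→A gives 9>4]
(C,R): not NE [P1→A gives 3>2; P2→Q gives 7>6]
(C,S): not NE [P2→Q gives 7>0]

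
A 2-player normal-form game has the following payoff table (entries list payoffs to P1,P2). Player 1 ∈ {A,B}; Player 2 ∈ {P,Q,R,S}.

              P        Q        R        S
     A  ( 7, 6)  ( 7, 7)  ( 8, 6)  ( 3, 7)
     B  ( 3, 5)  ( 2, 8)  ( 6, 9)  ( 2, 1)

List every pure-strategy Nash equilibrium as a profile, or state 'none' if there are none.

Nash profiles: (A,Q), (A,S)

(A,P): not NE [P2→S gives 7>6]
(A,Q): NE
(A,R): not NE [P2→S gives 7>6]
(A,S): NE
(B,P): not NE [P1→A gives 7>3; P2→R gives 9>5]
(B,Q): not NE [P1→A gives 7>2; P2→R gives 9>8]
(B,R): not NE [P1→A gives 8>6]
(B,S): not NE [P1→A gives 3>2; P2→R gives 9>1]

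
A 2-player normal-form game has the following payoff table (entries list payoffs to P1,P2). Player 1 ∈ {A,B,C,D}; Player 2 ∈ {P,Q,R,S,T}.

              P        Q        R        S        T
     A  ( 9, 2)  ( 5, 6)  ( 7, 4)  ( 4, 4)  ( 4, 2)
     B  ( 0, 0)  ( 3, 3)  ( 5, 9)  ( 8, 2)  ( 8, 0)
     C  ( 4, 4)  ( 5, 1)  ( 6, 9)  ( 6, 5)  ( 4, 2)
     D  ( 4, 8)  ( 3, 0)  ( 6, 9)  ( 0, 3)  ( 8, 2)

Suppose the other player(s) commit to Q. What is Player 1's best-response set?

P1 best: {A,C}

u_1(A vs Q) = 5
u_1(B vs Q) = 3
u_1(C vs Q) = 5
u_1(D vs Q) = 3
max payoff 5 at {A,C}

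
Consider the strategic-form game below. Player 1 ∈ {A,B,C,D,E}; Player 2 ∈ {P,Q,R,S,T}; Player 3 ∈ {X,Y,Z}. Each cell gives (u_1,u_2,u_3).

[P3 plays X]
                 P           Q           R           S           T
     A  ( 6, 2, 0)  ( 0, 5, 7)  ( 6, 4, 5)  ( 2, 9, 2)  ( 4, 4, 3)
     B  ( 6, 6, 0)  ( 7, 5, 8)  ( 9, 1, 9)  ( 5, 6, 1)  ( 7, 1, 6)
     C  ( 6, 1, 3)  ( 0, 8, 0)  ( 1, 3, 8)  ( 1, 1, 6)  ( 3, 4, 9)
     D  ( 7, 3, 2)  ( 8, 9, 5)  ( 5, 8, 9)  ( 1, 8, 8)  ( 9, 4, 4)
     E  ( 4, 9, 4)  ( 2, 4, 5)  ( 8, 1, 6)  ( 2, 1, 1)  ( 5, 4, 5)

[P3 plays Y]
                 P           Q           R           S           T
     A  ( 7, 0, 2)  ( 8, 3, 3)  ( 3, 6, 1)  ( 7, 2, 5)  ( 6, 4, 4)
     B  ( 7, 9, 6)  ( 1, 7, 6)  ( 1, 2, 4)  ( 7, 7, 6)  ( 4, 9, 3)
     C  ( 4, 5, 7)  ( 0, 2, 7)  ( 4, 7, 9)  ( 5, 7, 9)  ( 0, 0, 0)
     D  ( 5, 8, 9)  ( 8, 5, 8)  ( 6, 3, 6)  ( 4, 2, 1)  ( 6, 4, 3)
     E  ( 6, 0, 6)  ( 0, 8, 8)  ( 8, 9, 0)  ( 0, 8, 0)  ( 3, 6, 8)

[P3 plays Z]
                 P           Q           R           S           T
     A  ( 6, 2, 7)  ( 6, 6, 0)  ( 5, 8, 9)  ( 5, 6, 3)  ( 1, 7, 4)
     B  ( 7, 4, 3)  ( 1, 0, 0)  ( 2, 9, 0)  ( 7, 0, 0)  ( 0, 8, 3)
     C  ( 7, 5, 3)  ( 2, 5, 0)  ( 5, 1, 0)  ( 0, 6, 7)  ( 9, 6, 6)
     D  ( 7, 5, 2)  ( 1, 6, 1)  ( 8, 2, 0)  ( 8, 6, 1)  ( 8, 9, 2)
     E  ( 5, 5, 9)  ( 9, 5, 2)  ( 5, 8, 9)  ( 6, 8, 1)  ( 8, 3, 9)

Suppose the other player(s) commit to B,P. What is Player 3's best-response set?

u_3(X vs B,P) = 0
u_3(Y vs B,P) = 6
u_3(Z vs B,P) = 3
max payoff 6 at {Y}

argmax u_3 = {Y}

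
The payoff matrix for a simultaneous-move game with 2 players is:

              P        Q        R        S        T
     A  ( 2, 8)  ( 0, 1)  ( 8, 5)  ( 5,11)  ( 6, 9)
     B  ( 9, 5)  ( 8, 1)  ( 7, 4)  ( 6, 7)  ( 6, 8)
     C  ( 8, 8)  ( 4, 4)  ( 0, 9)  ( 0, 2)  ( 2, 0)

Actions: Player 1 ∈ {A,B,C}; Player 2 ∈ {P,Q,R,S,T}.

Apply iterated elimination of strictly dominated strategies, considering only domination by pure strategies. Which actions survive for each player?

Remaining: P1:{A,B} P2:{S,T}

P1 drop C (B beats it: P:9>8 Q:8>4 R:7>0 S:6>0 T:6>2)
P2 drop P (S beats it: A:11>8 B:7>5)
P2 drop Q (R beats it: A:5>1 B:4>1)
P2 drop R (S beats it: A:11>5 B:7>4)
P1→{A,B} P2→{S,T}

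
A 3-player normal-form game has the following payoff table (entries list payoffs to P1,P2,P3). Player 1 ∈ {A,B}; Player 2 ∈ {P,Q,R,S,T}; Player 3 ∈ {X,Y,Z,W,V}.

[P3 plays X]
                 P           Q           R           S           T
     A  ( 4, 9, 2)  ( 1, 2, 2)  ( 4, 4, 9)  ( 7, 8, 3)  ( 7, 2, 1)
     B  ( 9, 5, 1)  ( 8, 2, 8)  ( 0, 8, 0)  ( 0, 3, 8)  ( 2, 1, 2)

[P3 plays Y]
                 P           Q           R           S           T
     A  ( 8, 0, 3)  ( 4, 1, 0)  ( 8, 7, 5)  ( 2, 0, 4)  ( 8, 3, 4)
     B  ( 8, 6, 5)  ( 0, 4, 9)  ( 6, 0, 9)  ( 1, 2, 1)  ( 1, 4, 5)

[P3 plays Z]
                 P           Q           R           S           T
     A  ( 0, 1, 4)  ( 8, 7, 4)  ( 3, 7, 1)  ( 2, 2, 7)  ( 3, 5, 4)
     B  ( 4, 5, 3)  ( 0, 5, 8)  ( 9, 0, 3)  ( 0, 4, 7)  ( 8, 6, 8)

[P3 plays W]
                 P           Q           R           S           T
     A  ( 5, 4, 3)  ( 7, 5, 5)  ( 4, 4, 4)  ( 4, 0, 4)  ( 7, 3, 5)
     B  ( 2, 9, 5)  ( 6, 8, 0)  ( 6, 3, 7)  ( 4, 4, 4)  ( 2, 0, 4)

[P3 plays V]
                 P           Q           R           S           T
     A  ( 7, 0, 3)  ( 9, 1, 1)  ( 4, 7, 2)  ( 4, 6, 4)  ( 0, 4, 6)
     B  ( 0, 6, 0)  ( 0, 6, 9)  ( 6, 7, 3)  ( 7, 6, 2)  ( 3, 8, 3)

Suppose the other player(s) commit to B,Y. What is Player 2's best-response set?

argmax u_2 = {P}

u_2(P vs B,Y) = 6
u_2(Q vs B,Y) = 4
u_2(R vs B,Y) = 0
u_2(S vs B,Y) = 2
u_2(T vs B,Y) = 4
max payoff 6 at {P}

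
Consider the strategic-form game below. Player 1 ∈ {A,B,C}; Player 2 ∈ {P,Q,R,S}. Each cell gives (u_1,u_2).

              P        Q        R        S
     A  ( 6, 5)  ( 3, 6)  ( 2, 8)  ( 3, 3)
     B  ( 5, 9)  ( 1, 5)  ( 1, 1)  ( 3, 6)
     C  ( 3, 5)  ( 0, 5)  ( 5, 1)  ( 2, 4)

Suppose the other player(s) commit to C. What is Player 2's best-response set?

P2 best: {P,Q}

u_2(P vs C) = 5
u_2(Q vs C) = 5
u_2(R vs C) = 1
u_2(S vs C) = 4
max payoff 5 at {P,Q}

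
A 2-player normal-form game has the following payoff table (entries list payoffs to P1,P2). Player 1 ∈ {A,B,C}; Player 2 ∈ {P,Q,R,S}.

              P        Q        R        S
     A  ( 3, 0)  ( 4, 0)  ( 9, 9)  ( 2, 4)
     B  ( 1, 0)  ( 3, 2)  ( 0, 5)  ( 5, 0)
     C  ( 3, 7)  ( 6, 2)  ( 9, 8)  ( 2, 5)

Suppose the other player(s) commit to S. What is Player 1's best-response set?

P1 best: {B}

u_1(A vs S) = 2
u_1(B vs S) = 5
u_1(C vs S) = 2
max payoff 5 at {B}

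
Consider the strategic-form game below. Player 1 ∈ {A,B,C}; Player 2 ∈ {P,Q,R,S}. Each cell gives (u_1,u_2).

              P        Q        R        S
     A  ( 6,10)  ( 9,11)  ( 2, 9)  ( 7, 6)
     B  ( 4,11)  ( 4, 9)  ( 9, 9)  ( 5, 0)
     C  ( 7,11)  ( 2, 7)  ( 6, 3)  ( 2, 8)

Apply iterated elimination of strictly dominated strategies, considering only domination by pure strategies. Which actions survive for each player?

Survivors P1:{A,C} P2:{P,Q}

P2 drop R (P beats it: A:10>9 B:11>9 C:11>3)
P1 drop B (A beats it: P:6>4 Q:9>4 S:7>5)
P2 drop S (P beats it: A:10>6 C:11>8)
P1→{A,C} P2→{P,Q}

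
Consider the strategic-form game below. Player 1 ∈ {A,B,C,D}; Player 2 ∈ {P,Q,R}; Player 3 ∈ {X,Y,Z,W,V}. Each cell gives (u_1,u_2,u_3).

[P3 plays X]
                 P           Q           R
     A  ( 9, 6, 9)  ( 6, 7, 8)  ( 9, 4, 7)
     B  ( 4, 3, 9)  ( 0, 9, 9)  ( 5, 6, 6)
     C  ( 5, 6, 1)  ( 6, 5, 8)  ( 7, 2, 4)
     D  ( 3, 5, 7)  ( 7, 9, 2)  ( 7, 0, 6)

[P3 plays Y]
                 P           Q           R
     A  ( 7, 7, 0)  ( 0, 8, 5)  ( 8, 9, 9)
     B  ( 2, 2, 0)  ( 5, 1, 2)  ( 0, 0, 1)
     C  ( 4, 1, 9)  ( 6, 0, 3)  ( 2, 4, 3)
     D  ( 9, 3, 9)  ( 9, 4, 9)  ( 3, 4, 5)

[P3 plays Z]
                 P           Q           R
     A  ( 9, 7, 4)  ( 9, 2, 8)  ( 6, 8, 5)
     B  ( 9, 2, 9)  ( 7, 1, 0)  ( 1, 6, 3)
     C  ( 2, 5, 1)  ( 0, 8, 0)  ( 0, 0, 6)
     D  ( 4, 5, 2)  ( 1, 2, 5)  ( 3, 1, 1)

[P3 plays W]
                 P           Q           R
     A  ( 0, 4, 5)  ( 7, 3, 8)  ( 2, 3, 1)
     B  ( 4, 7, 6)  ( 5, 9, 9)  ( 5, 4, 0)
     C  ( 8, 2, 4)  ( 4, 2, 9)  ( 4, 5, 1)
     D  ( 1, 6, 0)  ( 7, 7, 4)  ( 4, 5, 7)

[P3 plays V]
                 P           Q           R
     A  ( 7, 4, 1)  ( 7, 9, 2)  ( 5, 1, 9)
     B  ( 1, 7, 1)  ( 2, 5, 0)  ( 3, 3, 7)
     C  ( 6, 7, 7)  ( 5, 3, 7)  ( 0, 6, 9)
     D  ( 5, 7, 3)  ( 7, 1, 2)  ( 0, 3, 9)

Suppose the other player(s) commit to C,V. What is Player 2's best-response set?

BR_2 = {P}

u_2(P vs C,V) = 7
u_2(Q vs C,V) = 3
u_2(R vs C,V) = 6
max payoff 7 at {P}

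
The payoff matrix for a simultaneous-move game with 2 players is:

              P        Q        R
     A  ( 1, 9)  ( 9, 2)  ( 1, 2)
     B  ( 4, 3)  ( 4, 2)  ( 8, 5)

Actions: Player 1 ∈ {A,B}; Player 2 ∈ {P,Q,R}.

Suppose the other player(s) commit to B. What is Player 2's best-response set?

P2 best: {R}

u_2(P vs B) = 3
u_2(Q vs B) = 2
u_2(R vs B) = 5
max payoff 5 at {R}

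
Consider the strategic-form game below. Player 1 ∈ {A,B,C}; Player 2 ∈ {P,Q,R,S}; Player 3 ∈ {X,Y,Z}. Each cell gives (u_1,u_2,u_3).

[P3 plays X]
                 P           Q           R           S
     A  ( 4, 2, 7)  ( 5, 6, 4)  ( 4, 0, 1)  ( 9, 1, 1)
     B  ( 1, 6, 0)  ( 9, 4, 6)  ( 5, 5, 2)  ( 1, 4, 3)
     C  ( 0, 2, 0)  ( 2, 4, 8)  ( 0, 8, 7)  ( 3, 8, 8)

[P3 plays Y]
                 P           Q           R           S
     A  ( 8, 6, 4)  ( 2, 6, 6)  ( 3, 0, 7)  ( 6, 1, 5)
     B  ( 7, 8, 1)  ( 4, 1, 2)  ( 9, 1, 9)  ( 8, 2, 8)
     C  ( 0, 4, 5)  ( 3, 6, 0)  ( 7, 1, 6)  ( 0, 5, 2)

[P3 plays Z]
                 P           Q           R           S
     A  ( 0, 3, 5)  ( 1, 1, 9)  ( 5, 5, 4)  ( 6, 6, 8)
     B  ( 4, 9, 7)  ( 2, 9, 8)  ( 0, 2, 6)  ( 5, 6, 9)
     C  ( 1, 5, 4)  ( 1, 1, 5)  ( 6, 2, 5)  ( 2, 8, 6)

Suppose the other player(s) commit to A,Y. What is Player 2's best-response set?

BR_2 = {P,Q}

u_2(P vs A,Y) = 6
u_2(Q vs A,Y) = 6
u_2(R vs A,Y) = 0
u_2(S vs A,Y) = 1
max payoff 6 at {P,Q}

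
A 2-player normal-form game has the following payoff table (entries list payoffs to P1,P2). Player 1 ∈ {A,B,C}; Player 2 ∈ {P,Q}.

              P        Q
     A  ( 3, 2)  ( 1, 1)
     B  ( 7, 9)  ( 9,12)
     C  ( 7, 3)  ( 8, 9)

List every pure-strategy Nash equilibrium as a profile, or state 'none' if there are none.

(A,P): not NE [P1→C gives 7>3]
(A,Q): not NE [P1→B gives 9>1; P2→P gives 2>1]
(B,P): not NE [P2→Q gives 12>9]
(B,Q): NE
(C,P): not NE [P2→Q gives 9>3]
(C,Q): not NE [P1→B gives 9>8]

PSNE = {(B,Q)}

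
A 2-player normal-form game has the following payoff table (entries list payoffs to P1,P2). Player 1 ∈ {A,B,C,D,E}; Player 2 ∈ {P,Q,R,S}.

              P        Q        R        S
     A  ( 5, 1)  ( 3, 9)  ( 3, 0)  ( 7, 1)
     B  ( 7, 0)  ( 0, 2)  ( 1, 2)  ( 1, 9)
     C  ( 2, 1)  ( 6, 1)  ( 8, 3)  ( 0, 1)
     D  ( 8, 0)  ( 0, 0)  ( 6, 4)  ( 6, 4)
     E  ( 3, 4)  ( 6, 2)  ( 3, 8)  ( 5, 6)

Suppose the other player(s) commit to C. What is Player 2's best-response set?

BR_2 = {R}

u_2(P vs C) = 1
u_2(Q vs C) = 1
u_2(R vs C) = 3
u_2(S vs C) = 1
max payoff 3 at {R}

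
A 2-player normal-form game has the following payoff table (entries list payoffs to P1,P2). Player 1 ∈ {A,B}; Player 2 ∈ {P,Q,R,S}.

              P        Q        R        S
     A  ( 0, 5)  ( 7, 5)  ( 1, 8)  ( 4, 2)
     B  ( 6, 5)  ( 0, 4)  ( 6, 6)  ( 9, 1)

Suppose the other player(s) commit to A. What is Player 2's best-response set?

argmax u_2 = {R}

u_2(P vs A) = 5
u_2(Q vs A) = 5
u_2(R vs A) = 8
u_2(S vs A) = 2
max payoff 8 at {R}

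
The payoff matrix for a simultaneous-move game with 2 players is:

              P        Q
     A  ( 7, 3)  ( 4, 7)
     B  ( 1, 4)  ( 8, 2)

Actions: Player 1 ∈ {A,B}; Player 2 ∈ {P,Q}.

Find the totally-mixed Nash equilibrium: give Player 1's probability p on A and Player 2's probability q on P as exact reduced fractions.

P1 indiff ⇒ q·7+(1-q)·4 = q·1+(1-q)·8 ⇒ q(6) = (1-q)(4) ⇒ q = 2/5
P2 indiff ⇒ p·3+(1-p)·4 = p·7+(1-p)·2 ⇒ p(-4) = (1-p)(-2) ⇒ p = 1/3

(p,q) = (1/3, 2/5)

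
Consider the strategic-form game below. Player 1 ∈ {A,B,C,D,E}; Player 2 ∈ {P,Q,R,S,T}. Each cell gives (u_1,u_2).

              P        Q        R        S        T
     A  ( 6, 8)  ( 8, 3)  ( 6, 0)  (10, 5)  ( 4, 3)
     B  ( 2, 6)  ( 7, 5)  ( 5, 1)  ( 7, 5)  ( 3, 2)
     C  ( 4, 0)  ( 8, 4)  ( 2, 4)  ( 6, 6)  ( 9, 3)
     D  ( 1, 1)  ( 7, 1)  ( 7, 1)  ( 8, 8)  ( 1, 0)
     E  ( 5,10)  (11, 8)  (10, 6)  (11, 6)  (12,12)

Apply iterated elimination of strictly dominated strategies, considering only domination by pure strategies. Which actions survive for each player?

IESDS → P1:{A,E} P2:{P,T}

P1 drop B (A beats it: P:6>2 Q:8>7 R:6>5 S:10>7 T:4>3)
P1 drop C (E beats it: P:5>4 Q:11>8 R:10>2 S:11>6 T:12>9)
P1 drop D (E beats it: P:5>1 Q:11>7 R:10>7 S:11>8 T:12>1)
P2 drop Q (P beats it: A:8>3 E:10>8)
P2 drop R (P beats it: A:8>0 E:10>6)
P2 drop S (P beats it: A:8>5 E:10>6)
P1→{A,E} P2→{P,T}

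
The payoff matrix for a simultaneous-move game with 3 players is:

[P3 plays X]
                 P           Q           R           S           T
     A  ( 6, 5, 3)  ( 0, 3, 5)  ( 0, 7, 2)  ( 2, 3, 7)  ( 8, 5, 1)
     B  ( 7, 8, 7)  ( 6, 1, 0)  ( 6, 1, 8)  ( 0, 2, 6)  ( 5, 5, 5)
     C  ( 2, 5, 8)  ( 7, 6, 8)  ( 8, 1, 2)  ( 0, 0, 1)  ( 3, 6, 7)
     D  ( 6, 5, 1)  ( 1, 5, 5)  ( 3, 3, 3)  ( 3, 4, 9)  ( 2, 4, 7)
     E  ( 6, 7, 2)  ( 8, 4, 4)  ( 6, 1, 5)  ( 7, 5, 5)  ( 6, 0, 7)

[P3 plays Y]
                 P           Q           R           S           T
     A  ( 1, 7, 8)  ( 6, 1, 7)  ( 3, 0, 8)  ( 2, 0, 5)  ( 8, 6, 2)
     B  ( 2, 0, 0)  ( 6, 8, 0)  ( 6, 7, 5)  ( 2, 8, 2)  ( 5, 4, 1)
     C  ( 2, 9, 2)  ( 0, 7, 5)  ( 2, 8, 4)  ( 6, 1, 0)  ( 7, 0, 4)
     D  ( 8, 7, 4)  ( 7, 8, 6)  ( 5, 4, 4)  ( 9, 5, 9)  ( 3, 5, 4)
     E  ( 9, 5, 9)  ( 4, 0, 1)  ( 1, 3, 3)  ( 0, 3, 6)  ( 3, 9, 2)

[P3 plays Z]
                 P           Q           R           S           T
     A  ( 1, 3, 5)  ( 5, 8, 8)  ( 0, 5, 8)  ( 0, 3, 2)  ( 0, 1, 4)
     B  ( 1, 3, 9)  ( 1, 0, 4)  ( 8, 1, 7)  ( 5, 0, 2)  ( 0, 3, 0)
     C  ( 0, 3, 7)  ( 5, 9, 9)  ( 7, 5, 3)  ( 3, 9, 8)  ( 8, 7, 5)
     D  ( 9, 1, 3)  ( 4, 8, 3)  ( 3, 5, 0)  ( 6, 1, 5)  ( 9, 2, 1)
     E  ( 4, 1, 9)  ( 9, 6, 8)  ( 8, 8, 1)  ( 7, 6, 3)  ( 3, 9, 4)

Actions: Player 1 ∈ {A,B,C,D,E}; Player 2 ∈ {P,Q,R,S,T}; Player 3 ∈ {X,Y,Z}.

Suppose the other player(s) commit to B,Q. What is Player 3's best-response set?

u_3(X vs B,Q) = 0
u_3(Y vs B,Q) = 0
u_3(Z vs B,Q) = 4
max payoff 4 at {Z}

P3 best: {Z}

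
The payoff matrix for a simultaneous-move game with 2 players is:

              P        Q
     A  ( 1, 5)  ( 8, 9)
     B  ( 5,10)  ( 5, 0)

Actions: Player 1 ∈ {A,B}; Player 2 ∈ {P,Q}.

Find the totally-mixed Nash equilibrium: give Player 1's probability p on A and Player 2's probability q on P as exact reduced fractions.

P1 indiff ⇒ q·1+(1-q)·8 = q·5+(1-q)·5 ⇒ q(-4) = (1-q)(-3) ⇒ q = 3/7
P2 indiff ⇒ p·5+(1-p)·10 = p·9+(1-p)·0 ⇒ p(-4) = (1-p)(-10) ⇒ p = 5/7

(p,q) = (5/7, 3/7)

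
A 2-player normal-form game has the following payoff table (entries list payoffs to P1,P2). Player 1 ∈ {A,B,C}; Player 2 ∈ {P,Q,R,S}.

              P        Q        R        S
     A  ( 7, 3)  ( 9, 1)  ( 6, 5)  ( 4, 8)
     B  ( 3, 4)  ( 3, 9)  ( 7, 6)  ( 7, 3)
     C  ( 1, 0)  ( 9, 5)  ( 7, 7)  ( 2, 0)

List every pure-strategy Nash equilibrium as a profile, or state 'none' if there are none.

(A,P): not NE [P2→S gives 8>3]
(A,Q): not NE [P2→S gives 8>1]
(A,R): not NE [P1→C gives 7>6; P2→S gives 8>5]
(A,S): not NE [P1→B gives 7>4]
(B,P): not NE [P1→A gives 7>3; P2→Q gives 9>4]
(B,Q): not NE [P1→C gives 9>3]
(B,R): not NE [P2→Q gives 9>6]
(B,S): not NE [P2→Q gives 9>3]
(C,P): not NE [P1→A gives 7>1; P2→R gives 7>0]
(C,Q): not NE [P2→R gives 7>5]
(C,R): NE
(C,S): not NE [P1→B gives 7>2; P2→R gives 7>0]

Nash profiles: (C,R)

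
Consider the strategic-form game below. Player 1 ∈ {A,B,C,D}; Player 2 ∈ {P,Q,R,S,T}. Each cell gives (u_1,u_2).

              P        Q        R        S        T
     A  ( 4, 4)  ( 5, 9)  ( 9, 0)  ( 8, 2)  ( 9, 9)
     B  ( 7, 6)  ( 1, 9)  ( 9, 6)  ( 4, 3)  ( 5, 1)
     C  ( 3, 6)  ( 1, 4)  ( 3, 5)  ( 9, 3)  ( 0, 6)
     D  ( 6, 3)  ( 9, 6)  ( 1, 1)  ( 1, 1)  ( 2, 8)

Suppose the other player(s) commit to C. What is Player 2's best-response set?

u_2(P vs C) = 6
u_2(Q vs C) = 4
u_2(R vs C) = 5
u_2(S vs C) = 3
u_2(T vs C) = 6
max payoff 6 at {P,T}

argmax u_2 = {P,T}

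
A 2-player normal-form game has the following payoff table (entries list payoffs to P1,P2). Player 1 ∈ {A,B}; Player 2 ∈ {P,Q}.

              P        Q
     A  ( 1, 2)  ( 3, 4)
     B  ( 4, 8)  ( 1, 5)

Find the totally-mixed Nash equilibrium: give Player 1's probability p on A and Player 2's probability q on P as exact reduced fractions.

P1 indiff ⇒ q·1+(1-q)·3 = q·4+(1-q)·1 ⇒ q(-3) = (1-q)(-2) ⇒ q = 2/5
P2 indiff ⇒ p·2+(1-p)·8 = p·4+(1-p)·5 ⇒ p(-2) = (1-p)(-3) ⇒ p = 3/5

(p,q) = (3/5, 2/5)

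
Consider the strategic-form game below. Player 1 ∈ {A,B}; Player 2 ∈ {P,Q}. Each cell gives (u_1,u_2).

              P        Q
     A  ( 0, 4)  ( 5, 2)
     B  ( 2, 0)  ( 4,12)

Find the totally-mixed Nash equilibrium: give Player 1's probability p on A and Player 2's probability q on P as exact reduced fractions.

P1 indiff ⇒ q·0+(1-q)·5 = q·2+(1-q)·4 ⇒ q(-2) = (1-q)(-1) ⇒ q = 1/3
P2 indiff ⇒ p·4+(1-p)·0 = p·2+(1-p)·12 ⇒ p(2) = (1-p)(12) ⇒ p = 6/7

p=6/7, q=1/3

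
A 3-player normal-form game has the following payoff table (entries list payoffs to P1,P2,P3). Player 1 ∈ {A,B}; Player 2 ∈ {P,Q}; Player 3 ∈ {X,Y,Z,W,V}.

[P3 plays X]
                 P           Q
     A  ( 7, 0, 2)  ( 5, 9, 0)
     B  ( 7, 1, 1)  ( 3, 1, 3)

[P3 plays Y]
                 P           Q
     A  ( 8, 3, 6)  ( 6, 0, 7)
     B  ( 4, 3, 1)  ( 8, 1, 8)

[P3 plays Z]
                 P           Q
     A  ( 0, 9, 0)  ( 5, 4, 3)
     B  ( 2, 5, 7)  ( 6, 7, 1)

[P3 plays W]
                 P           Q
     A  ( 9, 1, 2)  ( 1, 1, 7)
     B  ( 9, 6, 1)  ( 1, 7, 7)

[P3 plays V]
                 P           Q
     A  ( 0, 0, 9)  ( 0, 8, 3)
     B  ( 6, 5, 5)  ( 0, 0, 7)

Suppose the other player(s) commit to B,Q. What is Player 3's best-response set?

BR_3 = {Y}

u_3(X vs B,Q) = 3
u_3(Y vs B,Q) = 8
u_3(Z vs B,Q) = 1
u_3(W vs B,Q) = 7
u_3(V vs B,Q) = 7
max payoff 8 at {Y}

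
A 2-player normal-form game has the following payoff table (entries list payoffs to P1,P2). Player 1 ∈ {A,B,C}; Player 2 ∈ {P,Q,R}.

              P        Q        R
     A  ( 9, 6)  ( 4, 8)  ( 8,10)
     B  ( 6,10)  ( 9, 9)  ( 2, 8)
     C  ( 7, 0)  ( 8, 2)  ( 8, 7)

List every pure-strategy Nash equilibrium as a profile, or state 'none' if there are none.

(A,P): not NE [P2→R gives 10>6]
(A,Q): not NE [P1→B gives 9>4; P2→R gives 10>8]
(A,R): NE
(B,P): not NE [P1→A gives 9>6]
(B,Q): not NE [P2→P gives 10>9]
(B,R): not NE [P1→C gives 8>2; P2→P gives 10>8]
(C,P): not NE [P1→A gives 9>7; P2→R gives 7>0]
(C,Q): not NE [P1→B gives 9>8; P2→R gives 7>2]
(C,R): NE

Nash profiles: (A,R), (C,R)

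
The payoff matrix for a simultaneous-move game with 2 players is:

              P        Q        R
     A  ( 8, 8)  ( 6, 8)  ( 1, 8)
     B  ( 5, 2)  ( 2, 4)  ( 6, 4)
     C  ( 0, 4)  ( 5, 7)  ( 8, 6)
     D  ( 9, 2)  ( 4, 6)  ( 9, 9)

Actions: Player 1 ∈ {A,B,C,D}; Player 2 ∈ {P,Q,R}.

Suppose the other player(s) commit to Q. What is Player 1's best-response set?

u_1(A vs Q) = 6
u_1(B vs Q) = 2
u_1(C vs Q) = 5
u_1(D vs Q) = 4
max payoff 6 at {A}

argmax u_1 = {A}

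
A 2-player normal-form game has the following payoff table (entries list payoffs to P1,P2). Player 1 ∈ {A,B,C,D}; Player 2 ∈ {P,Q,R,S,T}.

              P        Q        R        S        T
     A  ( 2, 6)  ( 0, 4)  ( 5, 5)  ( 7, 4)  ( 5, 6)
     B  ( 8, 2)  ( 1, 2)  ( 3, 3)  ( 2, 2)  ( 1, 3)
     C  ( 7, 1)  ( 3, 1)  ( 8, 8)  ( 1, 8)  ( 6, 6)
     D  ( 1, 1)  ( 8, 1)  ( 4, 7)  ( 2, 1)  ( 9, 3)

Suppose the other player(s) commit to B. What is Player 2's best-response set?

P2 best: {R,T}

u_2(P vs B) = 2
u_2(Q vs B) = 2
u_2(R vs B) = 3
u_2(S vs B) = 2
u_2(T vs B) = 3
max payoff 3 at {R,T}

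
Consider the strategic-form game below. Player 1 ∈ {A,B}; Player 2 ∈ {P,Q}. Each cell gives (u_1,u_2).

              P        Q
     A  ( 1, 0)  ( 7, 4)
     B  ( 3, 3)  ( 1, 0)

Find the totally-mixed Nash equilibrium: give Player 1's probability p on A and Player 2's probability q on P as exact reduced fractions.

P1 mixes 3/7 on A; P2 mixes 3/4 on P

P1 indiff ⇒ q·1+(1-q)·7 = q·3+(1-q)·1 ⇒ q(-2) = (1-q)(-6) ⇒ q = 3/4
P2 indiff ⇒ p·0+(1-p)·3 = p·4+(1-p)·0 ⇒ p(-4) = (1-p)(-3) ⇒ p = 3/7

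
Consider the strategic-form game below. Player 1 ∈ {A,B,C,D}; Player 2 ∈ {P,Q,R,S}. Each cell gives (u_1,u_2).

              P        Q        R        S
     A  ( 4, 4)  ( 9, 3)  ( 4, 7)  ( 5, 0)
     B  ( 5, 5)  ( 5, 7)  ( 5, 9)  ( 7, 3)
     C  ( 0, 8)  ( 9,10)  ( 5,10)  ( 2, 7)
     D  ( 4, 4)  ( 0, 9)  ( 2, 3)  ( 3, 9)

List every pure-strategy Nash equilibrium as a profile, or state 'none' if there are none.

Nash profiles: (B,R), (C,Q), (C,R)

(A,P): not NE [P1→B gives 5>4; P2→R gives 7>4]
(A,Q): not NE [P2→R gives 7>3]
(A,R): not NE [P1→C gives 5>4]
(A,S): not NE [P1→B gives 7>5; P2→R gives 7>0]
(B,P): not NE [P2→R gives 9>5]
(B,Q): not NE [P1→C gives 9>5; P2→R gives 9>7]
(B,R): NE
(B,S): not NE [P2→R gives 9>3]
(C,P): not NE [P1→B gives 5>0; P2→R gives 10>8]
(C,Q): NE
(C,R): NE
(C,S): not NE [P1→B gives 7>2; P2→R gives 10>7]
(D,P): not NE [P1→B gives 5>4; P2→S gives 9>4]
(D,Q): not NE [P1→C gives 9>0]
(D,R): not NE [P1→C gives 5>2; P2→S gives 9>3]
(D,S): not NE [P1→B gives 7>3]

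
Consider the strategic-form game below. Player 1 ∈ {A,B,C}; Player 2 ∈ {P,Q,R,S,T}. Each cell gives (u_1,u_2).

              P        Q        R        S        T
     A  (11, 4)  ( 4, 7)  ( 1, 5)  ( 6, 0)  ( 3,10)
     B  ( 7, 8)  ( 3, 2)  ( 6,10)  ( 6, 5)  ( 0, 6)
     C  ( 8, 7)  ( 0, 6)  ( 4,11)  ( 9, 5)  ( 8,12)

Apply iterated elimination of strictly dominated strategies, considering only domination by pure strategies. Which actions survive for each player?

IESDS → P1:{B,C} P2:{R,T}

P2 drop P (R beats it: A:5>4 B:10>8 C:11>7)
P2 drop Q (T beats it: A:10>7 B:6>2 C:12>6)
P1 drop A (C beats it: R:4>1 S:9>6 T:8>3)
P2 drop S (R beats it: B:10>5 C:11>5)
P1→{B,C} P2→{R,T}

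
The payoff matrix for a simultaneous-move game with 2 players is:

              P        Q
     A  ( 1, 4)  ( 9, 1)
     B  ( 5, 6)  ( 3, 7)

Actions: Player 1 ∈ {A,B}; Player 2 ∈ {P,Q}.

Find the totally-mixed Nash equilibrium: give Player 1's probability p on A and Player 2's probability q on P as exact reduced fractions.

P1 indiff ⇒ q·1+(1-q)·9 = q·5+(1-q)·3 ⇒ q(-4) = (1-q)(-6) ⇒ q = 3/5
P2 indiff ⇒ p·4+(1-p)·6 = p·1+(1-p)·7 ⇒ p(3) = (1-p)(1) ⇒ p = 1/4

(p,q) = (1/4, 3/5)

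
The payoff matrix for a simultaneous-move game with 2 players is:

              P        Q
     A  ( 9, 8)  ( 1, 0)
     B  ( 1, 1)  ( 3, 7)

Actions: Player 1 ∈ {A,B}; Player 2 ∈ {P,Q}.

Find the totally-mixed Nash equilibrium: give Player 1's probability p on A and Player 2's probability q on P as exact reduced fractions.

P1 indiff ⇒ q·9+(1-q)·1 = q·1+(1-q)·3 ⇒ q(8) = (1-q)(2) ⇒ q = 1/5
P2 indiff ⇒ p·8+(1-p)·1 = p·0+(1-p)·7 ⇒ p(8) = (1-p)(6) ⇒ p = 3/7

P1 mixes 3/7 on A; P2 mixes 1/5 on P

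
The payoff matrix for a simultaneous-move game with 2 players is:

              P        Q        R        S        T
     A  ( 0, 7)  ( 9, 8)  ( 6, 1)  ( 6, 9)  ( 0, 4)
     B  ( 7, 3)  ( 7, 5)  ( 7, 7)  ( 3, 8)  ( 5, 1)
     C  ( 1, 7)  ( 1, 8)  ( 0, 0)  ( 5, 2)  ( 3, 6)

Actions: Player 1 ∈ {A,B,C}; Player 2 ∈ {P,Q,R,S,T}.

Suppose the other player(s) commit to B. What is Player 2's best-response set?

argmax u_2 = {S}

u_2(P vs B) = 3
u_2(Q vs B) = 5
u_2(R vs B) = 7
u_2(S vs B) = 8
u_2(T vs B) = 1
max payoff 8 at {S}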